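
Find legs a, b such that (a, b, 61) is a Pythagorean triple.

We need a² + b² = 61² = 3721.
Trying: 11² + 60² = 121 + 3600 = 3721 ✓

(11, 60, 61)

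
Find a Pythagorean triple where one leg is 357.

We need the other leg and hypotenuse such that 357² + x² = c².
Take x = 360, c = 507: 357² + 360² = 127449 + 129600 = 257049 = 507² ✓
Triple: (357, 360, 507)

(357, 360, 507)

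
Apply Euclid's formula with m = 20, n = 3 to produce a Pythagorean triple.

a = m² - n² = 20² - 3² = 400 - 9 = 391
b = 2mn = 2·20·3 = 120
c = m² + n² = 400 + 9 = 409
Verify: 391² + 120² = 152881 + 14400 = 167281 = 409² ✓

(391, 120, 409)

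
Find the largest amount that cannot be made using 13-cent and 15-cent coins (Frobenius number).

For two coprime denominations a and b, the Frobenius number (largest value not representable as a non-negative combination) is ab - a - b.
Here gcd(13, 15) = 1, so they are coprime.
F(13, 15) = 13·15 - 13 - 15 = 195 - 28 = 167

167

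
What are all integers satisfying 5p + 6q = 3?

Step 1: Compute gcd(5, 6) = 1.
Since 1 divides 3, solutions exist.

Step 2: Find a particular solution using extended Euclidean algorithm.
We get p₀ = -3, q₀ = 3.
Check: 5*-3 + 6*3 = 3 = 3 ✓

Step 3: Write the general solution.
p = -3 + (6/1)t = -3 + 6t
q = 3 - (5/1)t = 3 - 5t
for any integer t.

p = -3 + 6t, q = 3 - 5t for integer t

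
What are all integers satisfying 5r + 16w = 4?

Step 1: Compute gcd(5, 16) = 1.
Since 1 divides 4, solutions exist.

Step 2: Find a particular solution using extended Euclidean algorithm.
We get r₀ = -12, w₀ = 4.
Check: 5*-12 + 16*4 = 4 = 4 ✓

Step 3: Write the general solution.
r = -12 + (16/1)t = -12 + 16t
w = 4 - (5/1)t = 4 - 5t
for any integer t.

r = -12 + 16t, w = 4 - 5t for integer t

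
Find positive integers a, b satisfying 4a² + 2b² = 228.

Try small values of a and check whether (228 - 4a²)/2 is a perfect square.
a = 5: 4·5² = 100, so 2b² = 228 - 100 = 128, giving b² = 64, b = 8.
Check: 4·5² + 2·8² = 100 + 128 = 228 ✓

a = 5, b = 8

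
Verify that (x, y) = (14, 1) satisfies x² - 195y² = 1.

Compute x² = 14² = 196
Compute 195y² = 195·1² = 195·1 = 195
x² - 195y² = 196 - 195 = 1
Since this equals 1, (14, 1) is a solution.

Yes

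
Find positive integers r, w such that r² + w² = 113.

Search for r with 113 - r² a perfect square.
r = 7: 113 - 7² = 113 - 49 = 64 = 8² ✓
So r = 7, w = 8.

r = 7, w = 8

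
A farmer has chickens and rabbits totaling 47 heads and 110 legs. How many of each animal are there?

Let c = chickens, r = rabbits.
Heads: c + r = 47
Legs: 2c + 4r = 110
From the first equation, c = 47 - r. Substitute:
2(47 - r) + 4r = 110
94 + 2r = 110
r = (110 - 94)/2 = 8
c = 47 - 8 = 39

Chickens: 39, Rabbits: 8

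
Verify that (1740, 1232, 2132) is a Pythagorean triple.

Compute a² + b²:
1740² + 1232² = 3027600 + 1517824 = 4545424
Compute c²:
2132² = 4545424
Since 4545424 = 4545424, it is a Pythagorean triple.

Yes, it is a Pythagorean triple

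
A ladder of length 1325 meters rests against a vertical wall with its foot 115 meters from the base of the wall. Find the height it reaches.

The ladder, wall, and ground form a right triangle with hypotenuse 1325 and one leg 115.
By the Pythagorean theorem: h² = 1325² - 115² = 1755625 - 13225 = 1742400
h = √1742400 = 1320 meters

1320 meters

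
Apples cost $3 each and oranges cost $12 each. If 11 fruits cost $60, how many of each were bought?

Let a = apples, o = oranges.
a + o = 11
3a + 12o = 60
Substitute o = 11 - a:
3a + 12(11 - a) = 60
(3 - 12)a = 60 - 132
-9a = -72
a = 8, o = 11 - 8 = 3

Apples: 8, Oranges: 3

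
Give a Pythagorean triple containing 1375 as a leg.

We need the other leg and hypotenuse such that 1375² + x² = c².
Take x = 1260, c = 1865: 1375² + 1260² = 1890625 + 1587600 = 3478225 = 1865² ✓
Triple: (1375, 1260, 1865)

(1375, 1260, 1865)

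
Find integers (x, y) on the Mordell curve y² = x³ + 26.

Try small integer x values and check whether x³ + 26 is a perfect square.
x = -1: x³ + 26 = -1³ + 26 = -1 + 26 = 25
Is 25 a perfect square? 5² = 25 ✓
So (x, y) = (-1, 5) is a solution.

x = -1, y = 5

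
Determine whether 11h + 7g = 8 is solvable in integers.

Step 1: Compute gcd(11, 7).
gcd(11, 7) = 1

Step 2: Check divisibility.
Does 1 divide 8? 8 = 1 x 8, so yes.

By the theorem on linear Diophantine equations, 11h + 7g = 8 has integer solutions if and only if gcd(11, 7) divides 8. Since 1 | 8, solutions exist.

Yes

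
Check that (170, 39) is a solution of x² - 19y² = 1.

Compute x² = 170² = 28900
Compute 19y² = 19·39² = 19·1521 = 28899
x² - 19y² = 28900 - 28899 = 1
Since this equals 1, (170, 39) is a solution.

Yes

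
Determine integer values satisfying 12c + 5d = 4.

Step 1: Check solvability.
gcd(12, 5) = 1
Since 1 divides 4, solutions exist.

Step 2: Apply extended Euclidean algorithm to find gcd.
We find integers such that 12*x0 + 5*y0 = 1

Step 3: Scale the particular solution.
Multiply by 4/1 = 4:
c = -8, d = 20

Step 4: Verify.
12*(-8) + 5*(20) = 4 = 4 ✓

c = -8, d = 20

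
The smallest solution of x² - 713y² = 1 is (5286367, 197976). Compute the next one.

Solutions to x² - Dy² = 1 are generated by powers of (x₀ + y₀√D).
The next solution satisfies x₁ + y₁√713 = (x₀ + y₀√713)², giving:
x₁ = x₀² + 713y₀² = 5286367² + 713·197976² = 27945676058689 + 27945676058688 = 55891352117377
y₁ = 2x₀y₀ = 2·5286367·197976 = 2093147586384

Verify: 55891352117377² - 713·2093147586384² = 3123843241508622461185360129 - 3123843241508622461185360128 = 1 ✓

x = 55891352117377, y = 2093147586384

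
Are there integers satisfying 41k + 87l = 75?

Step 1: Compute gcd(41, 87).
gcd(41, 87) = 1

Step 2: Check divisibility.
Does 1 divide 75? 75 = 1 x 75, so yes.

By the theorem on linear Diophantine equations, 41k + 87l = 75 has integer solutions if and only if gcd(41, 87) divides 75. Since 1 | 75, solutions exist.

Yes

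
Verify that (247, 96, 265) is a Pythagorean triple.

Compute a² + b²:
247² + 96² = 61009 + 9216 = 70225
Compute c²:
265² = 70225
Since 70225 = 70225, it is a Pythagorean triple.

Yes, it is a Pythagorean triple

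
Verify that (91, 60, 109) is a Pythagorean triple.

Compute a² + b²:
91² + 60² = 8281 + 3600 = 11881
Compute c²:
109² = 11881
Since 11881 = 11881, it is a Pythagorean triple.

Yes, it is a Pythagorean triple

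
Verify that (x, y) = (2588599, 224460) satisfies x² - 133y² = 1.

Compute x² = 2588599² = 6700844782801
Compute 133y² = 133·224460² = 133·50382291600 = 6700844782800
x² - 133y² = 6700844782801 - 6700844782800 = 1
Since this equals 1, (2588599, 224460) is a solution.

Yes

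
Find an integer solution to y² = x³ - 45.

Try small integer x values and check whether x³ - 45 is a perfect square.
x = 21: x³ - 45 = 21³ - 45 = 9261 - 45 = 9216
Is 9216 a perfect square? 96² = 9216 ✓
So (x, y) = (21, 96) is a solution.

x = 21, y = 96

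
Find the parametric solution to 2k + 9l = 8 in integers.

Step 1: Compute gcd(2, 9) = 1.
Since 1 divides 8, solutions exist.

Step 2: Find a particular solution using extended Euclidean algorithm.
We get k₀ = -32, l₀ = 8.
Check: 2*-32 + 9*8 = 8 = 8 ✓

Step 3: Write the general solution.
k = -32 + (9/1)t = -32 + 9t
l = 8 - (2/1)t = 8 - 2t
for any integer t.

k = -32 + 9t, l = 8 - 2t for integer t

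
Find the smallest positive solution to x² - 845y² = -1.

We need x² = 845y² - 1. Try successive y:
y = 1: x² = 845·1² - 1 = 844, not a perfect square
y = 2: x² = 845·2² - 1 = 3379, not a perfect square
y = 3: x² = 845·3² - 1 = 7604, not a perfect square
...
y = 421: x² = 845·421² - 1 = 149768644 = 12238² ✓
Check: 12238² - 845·421² = 149768644 - 149768645 = -1 ✓

x = 12238, y = 421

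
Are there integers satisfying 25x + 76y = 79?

Step 1: Compute gcd(25, 76).
gcd(25, 76) = 1

Step 2: Check divisibility.
Does 1 divide 79? 79 = 1 x 79, so yes.

By the theorem on linear Diophantine equations, 25x + 76y = 79 has integer solutions if and only if gcd(25, 76) divides 79. Since 1 | 79, solutions exist.

Yes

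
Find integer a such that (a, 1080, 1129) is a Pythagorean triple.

a² = c² - b² = 1129² - 1080² = 1274641 - 1166400 = 108241
a = sqrt(108241) = 329

329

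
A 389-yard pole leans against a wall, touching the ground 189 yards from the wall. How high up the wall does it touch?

The ladder, wall, and ground form a right triangle with hypotenuse 389 and one leg 189.
By the Pythagorean theorem: h² = 389² - 189² = 151321 - 35721 = 115600
h = √115600 = 340 yards

340 yards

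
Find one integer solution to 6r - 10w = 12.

Step 1: Check solvability.
gcd(6, 10) = 2
Since 2 divides 12, solutions exist.

Step 2: Apply extended Euclidean algorithm to find gcd.
We find integers such that 6*x0 + 10*y0 = 2

Step 3: Scale the particular solution.
Multiply by 12/2 = 6:
r = 12, w = 6

Step 4: Verify.
6*(12) - 10*(6) = 12 = 12 ✓

r = 12, w = 6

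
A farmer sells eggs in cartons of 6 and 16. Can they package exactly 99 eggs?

We need non-negative a, b with 6a + 16b = 99.
gcd(6, 16) = 2, and 2 does not divide 99.
No integer solutions exist.

No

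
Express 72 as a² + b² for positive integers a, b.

We need to find integers a, b > 0 such that a² + b² = 72.
Trying a = 6: b² = 72 - 6² = 72 - 36 = 36
b = 6
Check: 6² + 6² = 36 + 36 = 72 ✓

72 = 6² + 6²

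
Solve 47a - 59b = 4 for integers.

Step 1: Check solvability.
gcd(47, 59) = 1
Since 1 divides 4, solutions exist.

Step 2: Apply extended Euclidean algorithm to find gcd.
We find integers such that 47*x0 + 59*y0 = 1

Step 3: Scale the particular solution.
Multiply by 4/1 = 4:
a = -20, b = -16

Step 4: Verify.
47*(-20) - 59*(-16) = 4 = 4 ✓

a = -20, b = -16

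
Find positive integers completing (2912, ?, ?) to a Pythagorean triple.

We need the other leg and hypotenuse such that 2912² + x² = c².
Take x = 609, c = 2975: 2912² + 609² = 8479744 + 370881 = 8850625 = 2975² ✓
Triple: (609, 2912, 2975)

(609, 2912, 2975)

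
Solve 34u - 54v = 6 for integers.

Step 1: Check solvability.
gcd(34, 54) = 2
Since 2 divides 6, solutions exist.

Step 2: Apply extended Euclidean algorithm to find gcd.
We find integers such that 34*x0 + 54*y0 = 2

Step 3: Scale the particular solution.
Multiply by 6/2 = 3:
u = 24, v = 15

Step 4: Verify.
34*(24) - 54*(15) = 6 = 6 ✓

u = 24, v = 15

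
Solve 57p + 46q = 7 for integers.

Step 1: Check solvability.
gcd(57, 46) = 1
Since 1 divides 7, solutions exist.

Step 2: Apply extended Euclidean algorithm to find gcd.
We find integers such that 57*x0 + 46*y0 = 1

Step 3: Scale the particular solution.
Multiply by 7/1 = 7:
p = 147, q = -182

Step 4: Verify.
57*(147) + 46*(-182) = 7 = 7 ✓

p = 147, q = -182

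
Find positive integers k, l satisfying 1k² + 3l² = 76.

Try small values of k and check whether (76 - 1k²)/3 is a perfect square.
k = 1: 1·1² = 1, so 3l² = 76 - 1 = 75, giving l² = 25, l = 5.
Check: 1·1² + 3·5² = 1 + 75 = 76 ✓

k = 1, l = 5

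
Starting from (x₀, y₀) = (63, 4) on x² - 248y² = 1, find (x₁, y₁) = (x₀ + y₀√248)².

Solutions to x² - Dy² = 1 are generated by powers of (x₀ + y₀√D).
The next solution satisfies x₁ + y₁√248 = (x₀ + y₀√248)², giving:
x₁ = x₀² + 248y₀² = 63² + 248·4² = 3969 + 3968 = 7937
y₁ = 2x₀y₀ = 2·63·4 = 504

Verify: 7937² - 248·504² = 62995969 - 62995968 = 1 ✓

x = 7937, y = 504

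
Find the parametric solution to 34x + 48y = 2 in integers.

Step 1: Compute gcd(34, 48) = 2.
Since 2 divides 2, solutions exist.

Step 2: Find a particular solution using extended Euclidean algorithm.
We get x₀ = -7, y₀ = 5.
Check: 34*-7 + 48*5 = 2 = 2 ✓

Step 3: Write the general solution.
x = -7 + (48/2)t = -7 + 24t
y = 5 - (34/2)t = 5 - 17t
for any integer t.

x = -7 + 24t, y = 5 - 17t for integer t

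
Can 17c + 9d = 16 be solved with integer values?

Step 1: Compute gcd(17, 9).
gcd(17, 9) = 1

Step 2: Check divisibility.
Does 1 divide 16? 16 = 1 x 16, so yes.

By the theorem on linear Diophantine equations, 17c + 9d = 16 has integer solutions if and only if gcd(17, 9) divides 16. Since 1 | 16, solutions exist.

Yes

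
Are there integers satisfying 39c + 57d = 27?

Step 1: Compute gcd(39, 57).
gcd(39, 57) = 3

Step 2: Check divisibility.
Does 3 divide 27? 27 = 3 x 9, so yes.

By the theorem on linear Diophantine equations, 39c + 57d = 27 has integer solutions if and only if gcd(39, 57) divides 27. Since 3 | 27, solutions exist.

Yes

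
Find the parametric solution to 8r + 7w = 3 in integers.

Step 1: Compute gcd(8, 7) = 1.
Since 1 divides 3, solutions exist.

Step 2: Find a particular solution using extended Euclidean algorithm.
We get r₀ = 3, w₀ = -3.
Check: 8*3 + 7*-3 = 3 = 3 ✓

Step 3: Write the general solution.
r = 3 + (7/1)t = 3 + 7t
w = -3 - (8/1)t = -3 - 8t
for any integer t.

r = 3 + 7t, w = -3 - 8t for integer t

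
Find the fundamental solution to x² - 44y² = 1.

We seek the smallest positive integers (x, y) with x² - 44y² = 1, i.e., x² = 44y² + 1.
Try successive y values:
y = 1: x² = 44·1² + 1 = 45, not a perfect square
y = 2: x² = 44·2² + 1 = 177, not a perfect square
y = 3: x² = 44·3² + 1 = 397, not a perfect square
... continuing the search (or via continued fractions) ...
y = 30: x² = 44·30² + 1 = 39601, x = 199 ✓

Verify: 199² - 44·30² = 39601 - 39600 = 1 ✓

x = 199, y = 30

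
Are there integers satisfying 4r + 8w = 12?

Step 1: Compute gcd(4, 8).
gcd(4, 8) = 4

Step 2: Check divisibility.
Does 4 divide 12? 12 = 4 x 3, so yes.

By the theorem on linear Diophantine equations, 4r + 8w = 12 has integer solutions if and only if gcd(4, 8) divides 12. Since 4 | 12, solutions exist.

Yes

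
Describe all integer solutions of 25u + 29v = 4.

Step 1: Compute gcd(25, 29) = 1.
Since 1 divides 4, solutions exist.

Step 2: Find a particular solution using extended Euclidean algorithm.
We get u₀ = 28, v₀ = -24.
Check: 25*28 + 29*-24 = 4 = 4 ✓

Step 3: Write the general solution.
u = 28 + (29/1)t = 28 + 29t
v = -24 - (25/1)t = -24 - 25t
for any integer t.

u = 28 + 29t, v = -24 - 25t for integer t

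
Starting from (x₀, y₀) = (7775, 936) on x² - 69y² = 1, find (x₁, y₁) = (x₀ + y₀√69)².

Solutions to x² - Dy² = 1 are generated by powers of (x₀ + y₀√D).
The next solution satisfies x₁ + y₁√69 = (x₀ + y₀√69)², giving:
x₁ = x₀² + 69y₀² = 7775² + 69·936² = 60450625 + 60450624 = 120901249
y₁ = 2x₀y₀ = 2·7775·936 = 14554800

Verify: 120901249² - 69·14554800² = 14617112009760001 - 14617112009760000 = 1 ✓

x = 120901249, y = 14554800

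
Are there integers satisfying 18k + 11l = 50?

Step 1: Compute gcd(18, 11).
gcd(18, 11) = 1

Step 2: Check divisibility.
Does 1 divide 50? 50 = 1 x 50, so yes.

By the theorem on linear Diophantine equations, 18k + 11l = 50 has integer solutions if and only if gcd(18, 11) divides 50. Since 1 | 50, solutions exist.

Yes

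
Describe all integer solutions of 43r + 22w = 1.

Step 1: Compute gcd(43, 22) = 1.
Since 1 divides 1, solutions exist.

Step 2: Find a particular solution using extended Euclidean algorithm.
We get r₀ = -1, w₀ = 2.
Check: 43*-1 + 22*2 = 1 = 1 ✓

Step 3: Write the general solution.
r = -1 + (22/1)t = -1 + 22t
w = 2 - (43/1)t = 2 - 43t
for any integer t.

r = -1 + 22t, w = 2 - 43t for integer t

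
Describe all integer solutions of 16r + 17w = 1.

Step 1: Compute gcd(16, 17) = 1.
Since 1 divides 1, solutions exist.

Step 2: Find a particular solution using extended Euclidean algorithm.
We get r₀ = -1, w₀ = 1.
Check: 16*-1 + 17*1 = 1 = 1 ✓

Step 3: Write the general solution.
r = -1 + (17/1)t = -1 + 17t
w = 1 - (16/1)t = 1 - 16t
for any integer t.

r = -1 + 17t, w = 1 - 16t for integer t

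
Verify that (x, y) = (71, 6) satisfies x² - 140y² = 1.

Compute x² = 71² = 5041
Compute 140y² = 140·6² = 140·36 = 5040
x² - 140y² = 5041 - 5040 = 1
Since this equals 1, (71, 6) is a solution.

Yes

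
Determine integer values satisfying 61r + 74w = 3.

Step 1: Check solvability.
gcd(61, 74) = 1
Since 1 divides 3, solutions exist.

Step 2: Apply extended Euclidean algorithm to find gcd.
We find integers such that 61*x0 + 74*y0 = 1

Step 3: Scale the particular solution.
Multiply by 3/1 = 3:
r = 51, w = -42

Step 4: Verify.
61*(51) + 74*(-42) = 3 = 3 ✓

r = 51, w = -42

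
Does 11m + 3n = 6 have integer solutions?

Step 1: Compute gcd(11, 3).
gcd(11, 3) = 1

Step 2: Check divisibility.
Does 1 divide 6? 6 = 1 x 6, so yes.

By the theorem on linear Diophantine equations, 11m + 3n = 6 has integer solutions if and only if gcd(11, 3) divides 6. Since 1 | 6, solutions exist.

Yes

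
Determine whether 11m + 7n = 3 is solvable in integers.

Step 1: Compute gcd(11, 7).
gcd(11, 7) = 1

Step 2: Check divisibility.
Does 1 divide 3? 3 = 1 x 3, so yes.

By the theorem on linear Diophantine equations, 11m + 7n = 3 has integer solutions if and only if gcd(11, 7) divides 3. Since 1 | 3, solutions exist.

Yes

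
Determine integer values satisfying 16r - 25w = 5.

Step 1: Check solvability.
gcd(16, 25) = 1
Since 1 divides 5, solutions exist.

Step 2: Apply extended Euclidean algorithm to find gcd.
We find integers such that 16*x0 + 25*y0 = 1

Step 3: Scale the particular solution.
Multiply by 5/1 = 5:
r = 55, w = 35

Step 4: Verify.
16*(55) - 25*(35) = 5 = 5 ✓

r = 55, w = 35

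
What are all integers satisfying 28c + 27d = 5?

Step 1: Compute gcd(28, 27) = 1.
Since 1 divides 5, solutions exist.

Step 2: Find a particular solution using extended Euclidean algorithm.
We get c₀ = 5, d₀ = -5.
Check: 28*5 + 27*-5 = 5 = 5 ✓

Step 3: Write the general solution.
c = 5 + (27/1)t = 5 + 27t
d = -5 - (28/1)t = -5 - 28t
for any integer t.

c = 5 + 27t, d = -5 - 28t for integer t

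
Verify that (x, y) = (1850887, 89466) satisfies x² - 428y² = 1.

Compute x² = 1850887² = 3425782686769
Compute 428y² = 428·89466² = 428·8004165156 = 3425782686768
x² - 428y² = 3425782686769 - 3425782686768 = 1
Since this equals 1, (1850887, 89466) is a solution.

Yes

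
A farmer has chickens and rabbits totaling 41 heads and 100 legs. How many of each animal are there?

Let c = chickens, r = rabbits.
Heads: c + r = 41
Legs: 2c + 4r = 100
From the first equation, c = 41 - r. Substitute:
2(41 - r) + 4r = 100
82 + 2r = 100
r = (100 - 82)/2 = 9
c = 41 - 9 = 32

Chickens: 32, Rabbits: 9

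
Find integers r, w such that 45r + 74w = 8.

Step 1: Check solvability.
gcd(45, 74) = 1
Since 1 divides 8, solutions exist.

Step 2: Apply extended Euclidean algorithm to find gcd.
We find integers such that 45*x0 + 74*y0 = 1

Step 3: Scale the particular solution.
Multiply by 8/1 = 8:
r = -184, w = 112

Step 4: Verify.
45*(-184) + 74*(112) = 8 = 8 ✓

r = -184, w = 112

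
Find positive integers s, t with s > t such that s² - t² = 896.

Factor: s² - t² = (s+t)(s-t) = 896.
We need two factors of 896 with the same parity.
Use s+t = 448 and s-t = 2 (product 448·2 = 896).
Adding: 2s = 450, so s = 225.
Subtracting: 2t = 446, so t = 223.
Check: 225² - 223² = 50625 - 49729 = 896 ✓

s = 225, t = 223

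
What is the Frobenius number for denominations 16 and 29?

For two coprime denominations a and b, the Frobenius number (largest value not representable as a non-negative combination) is ab - a - b.
Here gcd(16, 29) = 1, so they are coprime.
F(16, 29) = 16·29 - 16 - 29 = 464 - 45 = 419

419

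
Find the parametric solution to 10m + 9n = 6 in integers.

Step 1: Compute gcd(10, 9) = 1.
Since 1 divides 6, solutions exist.

Step 2: Find a particular solution using extended Euclidean algorithm.
We get m₀ = 6, n₀ = -6.
Check: 10*6 + 9*-6 = 6 = 6 ✓

Step 3: Write the general solution.
m = 6 + (9/1)t = 6 + 9t
n = -6 - (10/1)t = -6 - 10t
for any integer t.

m = 6 + 9t, n = -6 - 10t for integer t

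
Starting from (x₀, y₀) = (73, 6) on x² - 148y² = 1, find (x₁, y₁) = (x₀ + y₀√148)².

Solutions to x² - Dy² = 1 are generated by powers of (x₀ + y₀√D).
The next solution satisfies x₁ + y₁√148 = (x₀ + y₀√148)², giving:
x₁ = x₀² + 148y₀² = 73² + 148·6² = 5329 + 5328 = 10657
y₁ = 2x₀y₀ = 2·73·6 = 876

Verify: 10657² - 148·876² = 113571649 - 113571648 = 1 ✓

x = 10657, y = 876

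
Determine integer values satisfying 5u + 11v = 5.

Step 1: Check solvability.
gcd(5, 11) = 1
Since 1 divides 5, solutions exist.

Step 2: Apply extended Euclidean algorithm to find gcd.
We find integers such that 5*x0 + 11*y0 = 1

Step 3: Scale the particular solution.
Multiply by 5/1 = 5:
u = -10, v = 5

Step 4: Verify.
5*(-10) + 11*(5) = 5 = 5 ✓

u = -10, v = 5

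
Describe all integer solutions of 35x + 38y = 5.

Step 1: Compute gcd(35, 38) = 1.
Since 1 divides 5, solutions exist.

Step 2: Find a particular solution using extended Euclidean algorithm.
We get x₀ = -65, y₀ = 60.
Check: 35*-65 + 38*60 = 5 = 5 ✓

Step 3: Write the general solution.
x = -65 + (38/1)t = -65 + 38t
y = 60 - (35/1)t = 60 - 35t
for any integer t.

x = -65 + 38t, y = 60 - 35t for integer t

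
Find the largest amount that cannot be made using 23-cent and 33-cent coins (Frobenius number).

For two coprime denominations a and b, the Frobenius number (largest value not representable as a non-negative combination) is ab - a - b.
Here gcd(23, 33) = 1, so they are coprime.
F(23, 33) = 23·33 - 23 - 33 = 759 - 56 = 703

703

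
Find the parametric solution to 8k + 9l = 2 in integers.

Step 1: Compute gcd(8, 9) = 1.
Since 1 divides 2, solutions exist.

Step 2: Find a particular solution using extended Euclidean algorithm.
We get k₀ = -2, l₀ = 2.
Check: 8*-2 + 9*2 = 2 = 2 ✓

Step 3: Write the general solution.
k = -2 + (9/1)t = -2 + 9t
l = 2 - (8/1)t = 2 - 8t
for any integer t.

k = -2 + 9t, l = 2 - 8t for integer t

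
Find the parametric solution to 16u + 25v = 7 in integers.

Step 1: Compute gcd(16, 25) = 1.
Since 1 divides 7, solutions exist.

Step 2: Find a particular solution using extended Euclidean algorithm.
We get u₀ = 77, v₀ = -49.
Check: 16*77 + 25*-49 = 7 = 7 ✓

Step 3: Write the general solution.
u = 77 + (25/1)t = 77 + 25t
v = -49 - (16/1)t = -49 - 16t
for any integer t.

u = 77 + 25t, v = -49 - 16t for integer t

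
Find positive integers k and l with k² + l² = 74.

We need to find integers k, l > 0 such that k² + l² = 74.
Trying k = 5: l² = 74 - 5² = 74 - 25 = 49
l = 7
Check: 5² + 7² = 25 + 49 = 74 ✓

74 = 5² + 7²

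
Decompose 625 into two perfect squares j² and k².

We need to find integers j, k > 0 such that j² + k² = 625.
Trying j = 7: k² = 625 - 7² = 625 - 49 = 576
k = 24
Check: 7² + 24² = 49 + 576 = 625 ✓

625 = 7² + 24²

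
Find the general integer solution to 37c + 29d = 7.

Step 1: Compute gcd(37, 29) = 1.
Since 1 divides 7, solutions exist.

Step 2: Find a particular solution using extended Euclidean algorithm.
We get c₀ = 77, d₀ = -98.
Check: 37*77 + 29*-98 = 7 = 7 ✓

Step 3: Write the general solution.
c = 77 + (29/1)t = 77 + 29t
d = -98 - (37/1)t = -98 - 37t
for any integer t.

c = 77 + 29t, d = -98 - 37t for integer t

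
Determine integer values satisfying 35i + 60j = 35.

Step 1: Check solvability.
gcd(35, 60) = 5
Since 5 divides 35, solutions exist.

Step 2: Apply extended Euclidean algorithm to find gcd.
We find integers such that 35*x0 + 60*y0 = 5

Step 3: Scale the particular solution.
Multiply by 35/5 = 7:
i = -35, j = 21

Step 4: Verify.
35*(-35) + 60*(21) = 35 = 35 ✓

i = -35, j = 21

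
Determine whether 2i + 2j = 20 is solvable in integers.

Step 1: Compute gcd(2, 2).
gcd(2, 2) = 2

Step 2: Check divisibility.
Does 2 divide 20? 20 = 2 x 10, so yes.

By the theorem on linear Diophantine equations, 2i + 2j = 20 has integer solutions if and only if gcd(2, 2) divides 20. Since 2 | 20, solutions exist.

Yes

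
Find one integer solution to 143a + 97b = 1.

Step 1: Check solvability.
gcd(143, 97) = 1
Since 1 divides 1, solutions exist.

Step 2: Apply extended Euclidean algorithm to find gcd.
We find integers such that 143*x0 + 97*y0 = 1

Step 3: Scale the particular solution.
Multiply by 1/1 = 1:
a = 19, b = -28

Step 4: Verify.
143*(19) + 97*(-28) = 1 = 1 ✓

a = 19, b = -28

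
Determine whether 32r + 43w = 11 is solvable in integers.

Step 1: Compute gcd(32, 43).
gcd(32, 43) = 1

Step 2: Check divisibility.
Does 1 divide 11? 11 = 1 x 11, so yes.

By the theorem on linear Diophantine equations, 32r + 43w = 11 has integer solutions if and only if gcd(32, 43) divides 11. Since 1 | 11, solutions exist.

Yes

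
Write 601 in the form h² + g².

We need to find integers h, g > 0 such that h² + g² = 601.
Trying h = 5: g² = 601 - 5² = 601 - 25 = 576
g = 24
Check: 5² + 24² = 25 + 576 = 601 ✓

601 = 5² + 24²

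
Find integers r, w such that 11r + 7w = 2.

Step 1: Check solvability.
gcd(11, 7) = 1
Since 1 divides 2, solutions exist.

Step 2: Apply extended Euclidean algorithm to find gcd.
We find integers such that 11*x0 + 7*y0 = 1

Step 3: Scale the particular solution.
Multiply by 2/1 = 2:
r = 4, w = -6

Step 4: Verify.
11*(4) + 7*(-6) = 2 = 2 ✓

r = 4, w = -6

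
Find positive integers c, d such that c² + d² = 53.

Search for c with 53 - c² a perfect square.
c = 2: 53 - 2² = 53 - 4 = 49 = 7² ✓
So c = 2, d = 7.

c = 2, d = 7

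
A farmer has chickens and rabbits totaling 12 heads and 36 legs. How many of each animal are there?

Let c = chickens, r = rabbits.
Heads: c + r = 12
Legs: 2c + 4r = 36
From the first equation, c = 12 - r. Substitute:
2(12 - r) + 4r = 36
24 + 2r = 36
r = (36 - 24)/2 = 6
c = 12 - 6 = 6

Chickens: 6, Rabbits: 6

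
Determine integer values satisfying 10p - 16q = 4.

Step 1: Check solvability.
gcd(10, 16) = 2
Since 2 divides 4, solutions exist.

Step 2: Apply extended Euclidean algorithm to find gcd.
We find integers such that 10*x0 + 16*y0 = 2

Step 3: Scale the particular solution.
Multiply by 4/2 = 2:
p = -6, q = -4

Step 4: Verify.
10*(-6) - 16*(-4) = 4 = 4 ✓

p = -6, q = -4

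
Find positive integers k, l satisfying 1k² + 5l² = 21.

Try small values of k and check whether (21 - 1k²)/5 is a perfect square.
k = 1: 1·1² = 1, so 5l² = 21 - 1 = 20, giving l² = 4, l = 2.
Check: 1·1² + 5·2² = 1 + 20 = 21 ✓

k = 1, l = 2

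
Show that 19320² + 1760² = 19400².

Compute a² + b² = 19320² + 1760² = 373262400 + 3097600 = 376360000
Compute c² = 19400² = 376360000
Since 376360000 = 376360000, confirmed.

Yes, it is a Pythagorean triple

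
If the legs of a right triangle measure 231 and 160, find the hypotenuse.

c² = a² + b² = 231² + 160² = 53361 + 25600 = 78961
c = 281

281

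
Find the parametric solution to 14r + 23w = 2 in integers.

Step 1: Compute gcd(14, 23) = 1.
Since 1 divides 2, solutions exist.

Step 2: Find a particular solution using extended Euclidean algorithm.
We get r₀ = 10, w₀ = -6.
Check: 14*10 + 23*-6 = 2 = 2 ✓

Step 3: Write the general solution.
r = 10 + (23/1)t = 10 + 23t
w = -6 - (14/1)t = -6 - 14t
for any integer t.

r = 10 + 23t, w = -6 - 14t for integer t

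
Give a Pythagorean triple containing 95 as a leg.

We need the other leg and hypotenuse such that 95² + x² = c².
Take x = 168, c = 193: 95² + 168² = 9025 + 28224 = 37249 = 193² ✓
Triple: (95, 168, 193)

(95, 168, 193)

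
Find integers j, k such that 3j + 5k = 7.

Step 1: Check solvability.
gcd(3, 5) = 1
Since 1 divides 7, solutions exist.

Step 2: Apply extended Euclidean algorithm to find gcd.
We find integers such that 3*x0 + 5*y0 = 1

Step 3: Scale the particular solution.
Multiply by 7/1 = 7:
j = 14, k = -7

Step 4: Verify.
3*(14) + 5*(-7) = 7 = 7 ✓

j = 14, k = -7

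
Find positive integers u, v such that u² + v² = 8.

Search for u with 8 - u² a perfect square.
u = 2: 8 - 2² = 8 - 4 = 4 = 2² ✓
So u = 2, v = 2.

u = 2, v = 2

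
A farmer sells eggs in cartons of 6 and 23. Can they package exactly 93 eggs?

We need non-negative a, b with 6a + 23b = 93.
gcd(6, 23) = 1 divides 93.
Try a = 4: 23b = 93 - 24 = 69, so b = 3.
One way: 4 cartons of 6 and 3 cartons of 23.

Yes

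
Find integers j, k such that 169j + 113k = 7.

Step 1: Check solvability.
gcd(169, 113) = 1
Since 1 divides 7, solutions exist.

Step 2: Apply extended Euclidean algorithm to find gcd.
We find integers such that 169*x0 + 113*y0 = 1

Step 3: Scale the particular solution.
Multiply by 7/1 = 7:
j = -14, k = 21

Step 4: Verify.
169*(-14) + 113*(21) = 7 = 7 ✓

j = -14, k = 21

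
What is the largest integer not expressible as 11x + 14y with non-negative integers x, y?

For two coprime denominations a and b, the Frobenius number (largest value not representable as a non-negative combination) is ab - a - b.
Here gcd(11, 14) = 1, so they are coprime.
F(11, 14) = 11·14 - 11 - 14 = 154 - 25 = 129

129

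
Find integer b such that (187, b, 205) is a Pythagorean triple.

b² = c² - a² = 205² - 187² = 42025 - 34969 = 7056
b = sqrt(7056) = 84

84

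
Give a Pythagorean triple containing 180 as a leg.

We need the other leg and hypotenuse such that 180² + x² = c².
Take x = 112, c = 212: 180² + 112² = 32400 + 12544 = 44944 = 212² ✓
Triple: (180, 112, 212)

(180, 112, 212)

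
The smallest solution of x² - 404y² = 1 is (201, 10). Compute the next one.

Solutions to x² - Dy² = 1 are generated by powers of (x₀ + y₀√D).
The next solution satisfies x₁ + y₁√404 = (x₀ + y₀√404)², giving:
x₁ = x₀² + 404y₀² = 201² + 404·10² = 40401 + 40400 = 80801
y₁ = 2x₀y₀ = 2·201·10 = 4020

Verify: 80801² - 404·4020² = 6528801601 - 6528801600 = 1 ✓

x = 80801, y = 4020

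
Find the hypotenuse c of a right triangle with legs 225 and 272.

c² = a² + b² = 225² + 272² = 50625 + 73984 = 124609
c = 353

353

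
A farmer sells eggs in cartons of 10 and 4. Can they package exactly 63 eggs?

We need non-negative a, b with 10a + 4b = 63.
gcd(10, 4) = 2, and 2 does not divide 63.
No integer solutions exist.

No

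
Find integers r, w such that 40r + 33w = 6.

Step 1: Check solvability.
gcd(40, 33) = 1
Since 1 divides 6, solutions exist.

Step 2: Apply extended Euclidean algorithm to find gcd.
We find integers such that 40*x0 + 33*y0 = 1

Step 3: Scale the particular solution.
Multiply by 6/1 = 6:
r = -84, w = 102

Step 4: Verify.
40*(-84) + 33*(102) = 6 = 6 ✓

r = -84, w = 102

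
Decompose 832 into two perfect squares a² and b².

We need to find integers a, b > 0 such that a² + b² = 832.
Trying a = 16: b² = 832 - 16² = 832 - 256 = 576
b = 24
Check: 16² + 24² = 256 + 576 = 832 ✓

832 = 16² + 24²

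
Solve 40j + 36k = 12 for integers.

Step 1: Check solvability.
gcd(40, 36) = 4
Since 4 divides 12, solutions exist.

Step 2: Apply extended Euclidean algorithm to find gcd.
We find integers such that 40*x0 + 36*y0 = 4

Step 3: Scale the particular solution.
Multiply by 12/4 = 3:
j = 3, k = -3

Step 4: Verify.
40*(3) + 36*(-3) = 12 = 12 ✓

j = 3, k = -3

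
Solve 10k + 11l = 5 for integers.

Step 1: Check solvability.
gcd(10, 11) = 1
Since 1 divides 5, solutions exist.

Step 2: Apply extended Euclidean algorithm to find gcd.
We find integers such that 10*x0 + 11*y0 = 1

Step 3: Scale the particular solution.
Multiply by 5/1 = 5:
k = -5, l = 5

Step 4: Verify.
10*(-5) + 11*(5) = 5 = 5 ✓

k = -5, l = 5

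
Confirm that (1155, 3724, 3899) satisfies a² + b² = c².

Compute a² + b² = 1155² + 3724² = 1334025 + 13868176 = 15202201
Compute c² = 3899² = 15202201
Since 15202201 = 15202201, confirmed.

Yes, it is a Pythagorean triple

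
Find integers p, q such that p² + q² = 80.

We need to find integers p, q > 0 such that p² + q² = 80.
Trying p = 4: q² = 80 - 4² = 80 - 16 = 64
q = 8
Check: 4² + 8² = 16 + 64 = 80 ✓

80 = 4² + 8²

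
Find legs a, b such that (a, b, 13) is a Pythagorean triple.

We need a² + b² = 13² = 169.
Trying: 5² + 12² = 25 + 144 = 169 ✓

(5, 12, 13)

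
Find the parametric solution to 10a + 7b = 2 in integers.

Step 1: Compute gcd(10, 7) = 1.
Since 1 divides 2, solutions exist.

Step 2: Find a particular solution using extended Euclidean algorithm.
We get a₀ = -4, b₀ = 6.
Check: 10*-4 + 7*6 = 2 = 2 ✓

Step 3: Write the general solution.
a = -4 + (7/1)t = -4 + 7t
b = 6 - (10/1)t = 6 - 10t
for any integer t.

a = -4 + 7t, b = 6 - 10t for integer t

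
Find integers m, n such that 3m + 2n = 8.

Step 1: Check solvability.
gcd(3, 2) = 1
Since 1 divides 8, solutions exist.

Step 2: Apply extended Euclidean algorithm to find gcd.
We find integers such that 3*x0 + 2*y0 = 1

Step 3: Scale the particular solution.
Multiply by 8/1 = 8:
m = 8, n = -8

Step 4: Verify.
3*(8) + 2*(-8) = 8 = 8 ✓

m = 8, n = -8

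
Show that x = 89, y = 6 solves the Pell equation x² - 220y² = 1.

Compute x² = 89² = 7921
Compute 220y² = 220·6² = 220·36 = 7920
x² - 220y² = 7921 - 7920 = 1
Since this equals 1, (89, 6) is a solution.

Yes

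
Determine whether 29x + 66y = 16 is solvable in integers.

Step 1: Compute gcd(29, 66).
gcd(29, 66) = 1

Step 2: Check divisibility.
Does 1 divide 16? 16 = 1 x 16, so yes.

By the theorem on linear Diophantine equations, 29x + 66y = 16 has integer solutions if and only if gcd(29, 66) divides 16. Since 1 | 16, solutions exist.

Yes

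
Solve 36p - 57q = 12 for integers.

Step 1: Check solvability.
gcd(36, 57) = 3
Since 3 divides 12, solutions exist.

Step 2: Apply extended Euclidean algorithm to find gcd.
We find integers such that 36*x0 + 57*y0 = 3

Step 3: Scale the particular solution.
Multiply by 12/3 = 4:
p = 32, q = 20

Step 4: Verify.
36*(32) - 57*(20) = 12 = 12 ✓

p = 32, q = 20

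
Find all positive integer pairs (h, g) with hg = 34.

The positive divisors of 34 are: 1, 2, 17, 34.
Each divisor d gives the pair (d, 34/d):
(1, 34), (2, 17), (17, 2), (34, 1)

(1, 34), (2, 17), (17, 2), (34, 1)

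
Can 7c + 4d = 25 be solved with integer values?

Step 1: Compute gcd(7, 4).
gcd(7, 4) = 1

Step 2: Check divisibility.
Does 1 divide 25? 25 = 1 x 25, so yes.

By the theorem on linear Diophantine equations, 7c + 4d = 25 has integer solutions if and only if gcd(7, 4) divides 25. Since 1 | 25, solutions exist.

Yes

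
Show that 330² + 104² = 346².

Compute a² + b²:
330² + 104² = 108900 + 10816 = 119716
Compute c²:
346² = 119716
Since 119716 = 119716, it is a Pythagorean triple.

Yes, it is a Pythagorean triple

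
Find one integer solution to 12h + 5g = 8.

Step 1: Check solvability.
gcd(12, 5) = 1
Since 1 divides 8, solutions exist.

Step 2: Apply extended Euclidean algorithm to find gcd.
We find integers such that 12*x0 + 5*y0 = 1

Step 3: Scale the particular solution.
Multiply by 8/1 = 8:
h = -16, g = 40

Step 4: Verify.
12*(-16) + 5*(40) = 8 = 8 ✓

h = -16, g = 40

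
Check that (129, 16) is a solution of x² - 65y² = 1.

Compute x² = 129² = 16641
Compute 65y² = 65·16² = 65·256 = 16640
x² - 65y² = 16641 - 16640 = 1
Since this equals 1, (129, 16) is a solution.

Yes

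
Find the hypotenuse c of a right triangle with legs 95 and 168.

c² = a² + b² = 95² + 168² = 9025 + 28224 = 37249
c = 193

193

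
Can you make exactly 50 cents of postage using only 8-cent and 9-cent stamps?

We need non-negative x, y with 8x + 9y = 50.
gcd(8, 9) = 1 divides 50, so integer solutions exist.
Search for a non-negative one: x = 4 gives 9y = 50 - 32 = 18, so y = 2.
Check: 8·4 + 9·2 = 50 ✓

Yes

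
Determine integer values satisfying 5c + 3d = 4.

Step 1: Check solvability.
gcd(5, 3) = 1
Since 1 divides 4, solutions exist.

Step 2: Apply extended Euclidean algorithm to find gcd.
We find integers such that 5*x0 + 3*y0 = 1

Step 3: Scale the particular solution.
Multiply by 4/1 = 4:
c = -4, d = 8

Step 4: Verify.
5*(-4) + 3*(8) = 4 = 4 ✓

c = -4, d = 8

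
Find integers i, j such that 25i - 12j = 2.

Step 1: Check solvability.
gcd(25, 12) = 1
Since 1 divides 2, solutions exist.

Step 2: Apply extended Euclidean algorithm to find gcd.
We find integers such that 25*x0 + 12*y0 = 1

Step 3: Scale the particular solution.
Multiply by 2/1 = 2:
i = 2, j = 4

Step 4: Verify.
25*(2) - 12*(4) = 2 = 2 ✓

i = 2, j = 4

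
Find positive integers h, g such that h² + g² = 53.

Search for h with 53 - h² a perfect square.
h = 2: 53 - 2² = 53 - 4 = 49 = 7² ✓
So h = 2, g = 7.

h = 2, g = 7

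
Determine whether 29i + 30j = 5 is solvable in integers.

Step 1: Compute gcd(29, 30).
gcd(29, 30) = 1

Step 2: Check divisibility.
Does 1 divide 5? 5 = 1 x 5, so yes.

By the theorem on linear Diophantine equations, 29i + 30j = 5 has integer solutions if and only if gcd(29, 30) divides 5. Since 1 | 5, solutions exist.

Yes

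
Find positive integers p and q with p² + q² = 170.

We need to find integers p, q > 0 such that p² + q² = 170.
Trying p = 1: q² = 170 - 1² = 170 - 1 = 169
q = 13
Check: 1² + 13² = 1 + 169 = 170 ✓

170 = 1² + 13²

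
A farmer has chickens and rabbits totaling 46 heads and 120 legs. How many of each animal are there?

Let c = chickens, r = rabbits.
Heads: c + r = 46
Legs: 2c + 4r = 120
From the first equation, c = 46 - r. Substitute:
2(46 - r) + 4r = 120
92 + 2r = 120
r = (120 - 92)/2 = 14
c = 46 - 14 = 32

Chickens: 32, Rabbits: 14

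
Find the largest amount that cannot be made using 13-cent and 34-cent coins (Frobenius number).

For two coprime denominations a and b, the Frobenius number (largest value not representable as a non-negative combination) is ab - a - b.
Here gcd(13, 34) = 1, so they are coprime.
F(13, 34) = 13·34 - 13 - 34 = 442 - 47 = 395

395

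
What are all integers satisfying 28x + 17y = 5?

Step 1: Compute gcd(28, 17) = 1.
Since 1 divides 5, solutions exist.

Step 2: Find a particular solution using extended Euclidean algorithm.
We get x₀ = -15, y₀ = 25.
Check: 28*-15 + 17*25 = 5 = 5 ✓

Step 3: Write the general solution.
x = -15 + (17/1)t = -15 + 17t
y = 25 - (28/1)t = 25 - 28t
for any integer t.

x = -15 + 17t, y = 25 - 28t for integer t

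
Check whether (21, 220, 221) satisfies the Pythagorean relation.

Compute a² + b²:
21² + 220² = 441 + 48400 = 48841
Compute c²:
221² = 48841
Since 48841 = 48841, it is a Pythagorean triple.

Yes, it is a Pythagorean triple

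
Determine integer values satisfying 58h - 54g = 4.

Step 1: Check solvability.
gcd(58, 54) = 2
Since 2 divides 4, solutions exist.

Step 2: Apply extended Euclidean algorithm to find gcd.
We find integers such that 58*x0 + 54*y0 = 2

Step 3: Scale the particular solution.
Multiply by 4/2 = 2:
h = -26, g = -28

Step 4: Verify.
58*(-26) - 54*(-28) = 4 = 4 ✓

h = -26, g = -28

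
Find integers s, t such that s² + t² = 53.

We need to find integers s, t > 0 such that s² + t² = 53.
Trying s = 2: t² = 53 - 2² = 53 - 4 = 49
t = 7
Check: 2² + 7² = 4 + 49 = 53 ✓

53 = 2² + 7²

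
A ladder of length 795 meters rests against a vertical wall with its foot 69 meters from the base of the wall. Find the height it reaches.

The ladder, wall, and ground form a right triangle with hypotenuse 795 and one leg 69.
By the Pythagorean theorem: h² = 795² - 69² = 632025 - 4761 = 627264
h = √627264 = 792 meters

792 meters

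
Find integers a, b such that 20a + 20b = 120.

Step 1: Check solvability.
gcd(20, 20) = 20
Since 20 divides 120, solutions exist.

Step 2: Apply extended Euclidean algorithm to find gcd.
We find integers such that 20*x0 + 20*y0 = 20

Step 3: Scale the particular solution.
Multiply by 120/20 = 6:
a = 0, b = 6

Step 4: Verify.
20*(0) + 20*(6) = 120 = 120 ✓

a = 0, b = 6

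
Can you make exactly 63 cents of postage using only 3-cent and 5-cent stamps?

We need non-negative x, y with 3x + 5y = 63.
gcd(3, 5) = 1 divides 63, so integer solutions exist.
Search for a non-negative one: x = 1 gives 5y = 63 - 3 = 60, so y = 12.
Check: 3·1 + 5·12 = 63 ✓

Yes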